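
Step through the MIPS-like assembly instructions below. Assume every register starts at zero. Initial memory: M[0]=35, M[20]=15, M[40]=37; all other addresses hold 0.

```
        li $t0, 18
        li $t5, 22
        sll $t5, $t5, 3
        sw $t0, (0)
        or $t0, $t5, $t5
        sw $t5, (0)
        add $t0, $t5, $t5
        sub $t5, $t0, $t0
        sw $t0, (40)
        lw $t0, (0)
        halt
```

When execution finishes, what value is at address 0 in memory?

176

li $t0, 18 → $t0=18
li $t5, 22 → $t5=22
sll $t5, $t5, 3 → $t5=22<<3=176
sw $t0, (0) → M[0]=18
or $t0, $t5, $t5 → $t0=176|176=176
sw $t5, (0) → M[0]=176
add $t0, $t5, $t5 → $t0=176+176=352
sub $t5, $t0, $t0 → $t5=352-352=0
sw $t0, (40) → M[40]=352
lw $t0, (0) → $t0=M[0]=176
halt.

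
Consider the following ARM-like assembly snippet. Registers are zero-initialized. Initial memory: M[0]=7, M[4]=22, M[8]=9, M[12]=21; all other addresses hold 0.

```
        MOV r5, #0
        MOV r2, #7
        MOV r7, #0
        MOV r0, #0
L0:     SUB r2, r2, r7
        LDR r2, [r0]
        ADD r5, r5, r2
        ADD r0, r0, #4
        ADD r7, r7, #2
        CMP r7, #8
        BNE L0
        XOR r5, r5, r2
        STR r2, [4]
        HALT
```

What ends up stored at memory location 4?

after MOV r5, #0: r5=0
after MOV r2, #7: r2=7
after MOV r7, #0: r7=0
after MOV r0, #0: r0=0
after SUB r2, r2, r7: r2=7-0=7
after LDR r2, [r0]: r2=M[0]=7
after ADD r5, r5, r2: r5=0+7=7
after ADD r0, r0, #4: r0=0+4=4
after ADD r7, r7, #2: r7=0+2=2
CMP r7, #8  (cmp 2,8)
BNE L0: taken
after SUB r2, r2, r7: r2=7-2=5
after LDR r2, [r0]: r2=M[4]=22
after ADD r5, r5, r2: r5=7+22=29
after ADD r0, r0, #4: r0=4+4=8
after ADD r7, r7, #2: r7=2+2=4
CMP r7, #8  (cmp 4,8)
BNE L0: taken
after SUB r2, r2, r7: r2=22-4=18
after LDR r2, [r0]: r2=M[8]=9
after ADD r5, r5, r2: r5=29+9=38
after ADD r0, r0, #4: r0=8+4=12
after ADD r7, r7, #2: r7=4+2=6
CMP r7, #8  (cmp 6,8)
BNE L0: taken
after SUB r2, r2, r7: r2=9-6=3
after LDR r2, [r0]: r2=M[12]=21
after ADD r5, r5, r2: r5=38+21=59
after ADD r0, r0, #4: r0=12+4=16
after ADD r7, r7, #2: r7=6+2=8
CMP r7, #8  (cmp 8,8)
BNE L0: not taken
after XOR r5, r5, r2: r5=59^21=46
STR r2, [4] → M[4]=21
halt.

21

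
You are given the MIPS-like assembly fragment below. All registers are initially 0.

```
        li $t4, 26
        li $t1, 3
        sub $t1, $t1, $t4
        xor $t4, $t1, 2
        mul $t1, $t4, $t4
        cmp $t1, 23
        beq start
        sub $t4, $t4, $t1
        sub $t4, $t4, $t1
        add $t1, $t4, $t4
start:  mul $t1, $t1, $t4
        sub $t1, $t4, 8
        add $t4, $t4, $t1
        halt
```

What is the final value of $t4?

-1814

after li $t4, 26: $t4=26
after li $t1, 3: $t1=3
after sub $t1, $t1, $t4: $t1=3-26=-23
after xor $t4, $t1, 2: $t4=(-23)^2=-21
after mul $t1, $t4, $t4: $t1=(-21)*(-21)=441
cmp $t1, 23  (cmp 441,23)
beq start: not taken
after sub $t4, $t4, $t1: $t4=(-21)-441=-462
after sub $t4, $t4, $t1: $t4=(-462)-441=-903
after add $t1, $t4, $t4: $t1=(-903)+(-903)=-1806
after mul $t1, $t1, $t4: $t1=(-1806)*(-903)=1630818
after sub $t1, $t4, 8: $t1=(-903)-8=-911
after add $t4, $t4, $t1: $t4=(-903)+(-911)=-1814
halt.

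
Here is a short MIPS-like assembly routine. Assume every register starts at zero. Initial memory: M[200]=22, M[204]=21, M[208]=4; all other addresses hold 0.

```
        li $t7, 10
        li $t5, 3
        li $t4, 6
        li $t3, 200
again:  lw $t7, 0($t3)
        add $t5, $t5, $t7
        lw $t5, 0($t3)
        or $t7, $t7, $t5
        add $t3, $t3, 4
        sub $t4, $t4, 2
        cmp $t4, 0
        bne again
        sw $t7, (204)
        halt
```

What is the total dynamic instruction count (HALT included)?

30

$t7=10
$t5=3
$t4=6
$t3=200
$t7=M[200]=22
$t5=3+22=25
$t5=M[200]=22
$t7=22|22=22
$t3=200+4=204
$t4=6-2=4
cmp $t4, 0  (cmp 4,0)
bne again: taken
$t7=M[204]=21
$t5=22+21=43
$t5=M[204]=21
$t7=21|21=21
$t3=204+4=208
$t4=4-2=2
cmp $t4, 0  (cmp 2,0)
bne again: taken
$t7=M[208]=4
$t5=21+4=25
$t5=M[208]=4
$t7=4|4=4
$t3=208+4=212
$t4=2-2=0
cmp $t4, 0  (cmp 0,0)
bne again: not taken
sw $t7, (204) → M[204]=4
halt.
Total executed instructions: 30.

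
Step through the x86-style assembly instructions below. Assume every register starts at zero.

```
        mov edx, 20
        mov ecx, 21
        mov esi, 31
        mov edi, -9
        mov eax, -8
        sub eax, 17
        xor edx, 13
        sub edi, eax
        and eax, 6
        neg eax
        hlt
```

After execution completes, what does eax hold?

edx=20
ecx=21
esi=31
edi=-9
eax=-8
eax=(-8)-17=-25
edx=20^13=25
edi=(-9)-(-25)=16
eax=(-25)&6=6
eax=-(6)=-6
halt.

-6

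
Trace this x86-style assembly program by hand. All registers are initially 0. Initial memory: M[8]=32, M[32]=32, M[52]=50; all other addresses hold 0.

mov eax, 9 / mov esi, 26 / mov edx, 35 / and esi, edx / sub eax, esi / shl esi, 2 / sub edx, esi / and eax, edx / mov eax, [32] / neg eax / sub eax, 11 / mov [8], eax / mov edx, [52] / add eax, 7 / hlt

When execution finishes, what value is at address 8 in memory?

-43

after mov eax, 9: eax=9
after mov esi, 26: esi=26
after mov edx, 35: edx=35
after and esi, edx: esi=26&35=2
after sub eax, esi: eax=9-2=7
after shl esi, 2: esi=2<<2=8
after sub edx, esi: edx=35-8=27
after and eax, edx: eax=7&27=3
after mov eax, [32]: eax=M[32]=32
after neg eax: eax=-(32)=-32
after sub eax, 11: eax=(-32)-11=-43
mov [8], eax → M[8]=-43
after mov edx, [52]: edx=M[52]=50
after add eax, 7: eax=(-43)+7=-36
halt.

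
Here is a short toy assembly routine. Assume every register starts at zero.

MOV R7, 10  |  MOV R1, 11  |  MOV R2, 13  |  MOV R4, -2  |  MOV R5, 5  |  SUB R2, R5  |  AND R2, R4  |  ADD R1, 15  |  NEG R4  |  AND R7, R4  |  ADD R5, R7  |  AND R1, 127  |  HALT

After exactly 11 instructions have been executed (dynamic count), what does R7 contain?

2

MOV R7, 10 → R7=10
MOV R1, 11 → R1=11
MOV R2, 13 → R2=13
MOV R4, -2 → R4=-2
MOV R5, 5 → R5=5
SUB R2, R5 → R2=13-5=8
AND R2, R4 → R2=8&(-2)=8
ADD R1, 15 → R1=11+15=26
NEG R4 → R4=-(-2)=2
AND R7, R4 → R7=10&2=2
ADD R5, R7 → R5=5+2=7
After step 11: R7 = 2.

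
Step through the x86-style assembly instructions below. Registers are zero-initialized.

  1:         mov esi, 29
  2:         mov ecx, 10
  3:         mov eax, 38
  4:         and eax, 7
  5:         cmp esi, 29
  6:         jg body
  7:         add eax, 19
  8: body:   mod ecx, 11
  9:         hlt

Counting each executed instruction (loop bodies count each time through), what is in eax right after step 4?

mov esi, 29 → esi=29
mov ecx, 10 → ecx=10
mov eax, 38 → eax=38
and eax, 7 → eax=38&7=6
After step 4: eax = 6.

6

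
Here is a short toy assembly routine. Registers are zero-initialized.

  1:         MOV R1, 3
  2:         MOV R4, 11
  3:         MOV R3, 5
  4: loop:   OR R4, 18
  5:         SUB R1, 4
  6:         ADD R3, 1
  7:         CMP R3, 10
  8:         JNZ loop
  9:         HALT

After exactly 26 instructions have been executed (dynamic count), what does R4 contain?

after MOV R1, 3: R1=3
after MOV R4, 11: R4=11
after MOV R3, 5: R3=5
after OR R4, 18: R4=11|18=27
after SUB R1, 4: R1=3-4=-1
after ADD R3, 1: R3=5+1=6
CMP R3, 10  (cmp 6,10)
JNZ loop: taken
after OR R4, 18: R4=27|18=27
after SUB R1, 4: R1=(-1)-4=-5
after ADD R3, 1: R3=6+1=7
CMP R3, 10  (cmp 7,10)
JNZ loop: taken
after OR R4, 18: R4=27|18=27
after SUB R1, 4: R1=(-5)-4=-9
after ADD R3, 1: R3=7+1=8
CMP R3, 10  (cmp 8,10)
JNZ loop: taken
after OR R4, 18: R4=27|18=27
after SUB R1, 4: R1=(-9)-4=-13
after ADD R3, 1: R3=8+1=9
CMP R3, 10  (cmp 9,10)
JNZ loop: taken
after OR R4, 18: R4=27|18=27
after SUB R1, 4: R1=(-13)-4=-17
after ADD R3, 1: R3=9+1=10
After step 26: R4 = 27.

27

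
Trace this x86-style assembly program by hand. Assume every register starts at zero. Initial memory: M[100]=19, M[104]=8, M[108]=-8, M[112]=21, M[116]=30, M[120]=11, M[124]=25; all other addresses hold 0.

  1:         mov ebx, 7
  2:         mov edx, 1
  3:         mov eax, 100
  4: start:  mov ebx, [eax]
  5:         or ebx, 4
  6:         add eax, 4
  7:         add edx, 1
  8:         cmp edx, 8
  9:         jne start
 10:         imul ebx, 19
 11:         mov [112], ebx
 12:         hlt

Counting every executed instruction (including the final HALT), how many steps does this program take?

after mov ebx, 7: ebx=7
after mov edx, 1: edx=1
after mov eax, 100: eax=100
after mov ebx, [eax]: ebx=M[100]=19
after or ebx, 4: ebx=19|4=23
after add eax, 4: eax=100+4=104
after add edx, 1: edx=1+1=2
cmp edx, 8  (cmp 2,8)
jne start: taken
after mov ebx, [eax]: ebx=M[104]=8
after or ebx, 4: ebx=8|4=12
after add eax, 4: eax=104+4=108
after add edx, 1: edx=2+1=3
cmp edx, 8  (cmp 3,8)
jne start: taken
after mov ebx, [eax]: ebx=M[108]=-8
after or ebx, 4: ebx=(-8)|4=-4
after add eax, 4: eax=108+4=112
after add edx, 1: edx=3+1=4
cmp edx, 8  (cmp 4,8)
jne start: taken
after mov ebx, [eax]: ebx=M[112]=21
after or ebx, 4: ebx=21|4=21
after add eax, 4: eax=112+4=116
after add edx, 1: edx=4+1=5
cmp edx, 8  (cmp 5,8)
jne start: taken
after mov ebx, [eax]: ebx=M[116]=30
after or ebx, 4: ebx=30|4=30
after add eax, 4: eax=116+4=120
after add edx, 1: edx=5+1=6
cmp edx, 8  (cmp 6,8)
jne start: taken
after mov ebx, [eax]: ebx=M[120]=11
after or ebx, 4: ebx=11|4=15
after add eax, 4: eax=120+4=124
after add edx, 1: edx=6+1=7
cmp edx, 8  (cmp 7,8)
jne start: taken
after mov ebx, [eax]: ebx=M[124]=25
after or ebx, 4: ebx=25|4=29
after add eax, 4: eax=124+4=128
after add edx, 1: edx=7+1=8
cmp edx, 8  (cmp 8,8)
jne start: not taken
after imul ebx, 19: ebx=29*19=551
mov [112], ebx → M[112]=551
halt.
Total executed instructions: 48.

48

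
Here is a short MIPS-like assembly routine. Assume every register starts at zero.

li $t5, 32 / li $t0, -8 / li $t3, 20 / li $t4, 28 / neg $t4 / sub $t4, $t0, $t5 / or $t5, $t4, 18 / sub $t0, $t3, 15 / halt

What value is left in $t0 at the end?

5

$t5=32
$t0=-8
$t3=20
$t4=28
$t4=-(28)=-28
$t4=(-8)-32=-40
$t5=(-40)|18=-38
$t0=20-15=5
halt.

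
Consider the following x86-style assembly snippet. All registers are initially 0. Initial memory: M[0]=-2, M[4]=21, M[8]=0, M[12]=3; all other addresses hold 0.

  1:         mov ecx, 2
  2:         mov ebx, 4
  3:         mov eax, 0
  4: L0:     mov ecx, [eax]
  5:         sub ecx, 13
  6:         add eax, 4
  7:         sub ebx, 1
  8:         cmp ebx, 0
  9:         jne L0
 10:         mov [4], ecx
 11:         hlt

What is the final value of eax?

ecx=2
ebx=4
eax=0
ecx=M[0]=-2
ecx=(-2)-13=-15
eax=0+4=4
ebx=4-1=3
cmp ebx, 0  (cmp 3,0)
jne L0: taken
ecx=M[4]=21
ecx=21-13=8
eax=4+4=8
ebx=3-1=2
cmp ebx, 0  (cmp 2,0)
jne L0: taken
ecx=M[8]=0
ecx=0-13=-13
eax=8+4=12
ebx=2-1=1
cmp ebx, 0  (cmp 1,0)
jne L0: taken
ecx=M[12]=3
ecx=3-13=-10
eax=12+4=16
ebx=1-1=0
cmp ebx, 0  (cmp 0,0)
jne L0: not taken
mov [4], ecx → M[4]=-10
halt.

16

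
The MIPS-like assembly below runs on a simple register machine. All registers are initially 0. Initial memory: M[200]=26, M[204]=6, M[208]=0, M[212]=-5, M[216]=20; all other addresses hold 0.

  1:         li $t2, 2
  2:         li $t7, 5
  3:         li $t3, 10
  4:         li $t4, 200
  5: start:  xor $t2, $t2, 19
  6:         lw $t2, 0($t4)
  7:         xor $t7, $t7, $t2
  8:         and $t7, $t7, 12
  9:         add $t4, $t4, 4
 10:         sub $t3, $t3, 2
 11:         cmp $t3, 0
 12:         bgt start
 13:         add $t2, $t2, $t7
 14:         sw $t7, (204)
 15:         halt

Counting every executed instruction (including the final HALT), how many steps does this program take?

$t2=2
$t7=5
$t3=10
$t4=200
$t2=2^19=17
$t2=M[200]=26
$t7=5^26=31
$t7=31&12=12
$t4=200+4=204
$t3=10-2=8
cmp $t3, 0  (cmp 8,0)
bgt start: taken
$t2=26^19=9
$t2=M[204]=6
$t7=12^6=10
$t7=10&12=8
$t4=204+4=208
$t3=8-2=6
cmp $t3, 0  (cmp 6,0)
bgt start: taken
$t2=6^19=21
$t2=M[208]=0
$t7=8^0=8
$t7=8&12=8
$t4=208+4=212
$t3=6-2=4
cmp $t3, 0  (cmp 4,0)
bgt start: taken
$t2=0^19=19
$t2=M[212]=-5
$t7=8^(-5)=-13
$t7=(-13)&12=0
$t4=212+4=216
$t3=4-2=2
cmp $t3, 0  (cmp 2,0)
bgt start: taken
$t2=(-5)^19=-24
$t2=M[216]=20
$t7=0^20=20
$t7=20&12=4
$t4=216+4=220
$t3=2-2=0
cmp $t3, 0  (cmp 0,0)
bgt start: not taken
$t2=20+4=24
sw $t7, (204) → M[204]=4
halt.
Total executed instructions: 47.

47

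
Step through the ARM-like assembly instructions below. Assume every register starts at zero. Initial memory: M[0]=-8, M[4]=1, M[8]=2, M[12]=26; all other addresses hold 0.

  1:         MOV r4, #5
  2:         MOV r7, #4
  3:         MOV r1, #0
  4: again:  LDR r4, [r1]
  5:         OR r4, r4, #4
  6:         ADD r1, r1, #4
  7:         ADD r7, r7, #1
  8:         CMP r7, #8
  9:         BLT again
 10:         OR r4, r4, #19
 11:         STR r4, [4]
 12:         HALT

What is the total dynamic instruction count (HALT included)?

30

after MOV r4, #5: r4=5
after MOV r7, #4: r7=4
after MOV r1, #0: r1=0
after LDR r4, [r1]: r4=M[0]=-8
after OR r4, r4, #4: r4=(-8)|4=-4
after ADD r1, r1, #4: r1=0+4=4
after ADD r7, r7, #1: r7=4+1=5
CMP r7, #8  (cmp 5,8)
BLT again: taken
after LDR r4, [r1]: r4=M[4]=1
after OR r4, r4, #4: r4=1|4=5
after ADD r1, r1, #4: r1=4+4=8
after ADD r7, r7, #1: r7=5+1=6
CMP r7, #8  (cmp 6,8)
BLT again: taken
after LDR r4, [r1]: r4=M[8]=2
after OR r4, r4, #4: r4=2|4=6
after ADD r1, r1, #4: r1=8+4=12
after ADD r7, r7, #1: r7=6+1=7
CMP r7, #8  (cmp 7,8)
BLT again: taken
after LDR r4, [r1]: r4=M[12]=26
after OR r4, r4, #4: r4=26|4=30
after ADD r1, r1, #4: r1=12+4=16
after ADD r7, r7, #1: r7=7+1=8
CMP r7, #8  (cmp 8,8)
BLT again: not taken
after OR r4, r4, #19: r4=30|19=31
STR r4, [4] → M[4]=31
halt.
Total executed instructions: 30.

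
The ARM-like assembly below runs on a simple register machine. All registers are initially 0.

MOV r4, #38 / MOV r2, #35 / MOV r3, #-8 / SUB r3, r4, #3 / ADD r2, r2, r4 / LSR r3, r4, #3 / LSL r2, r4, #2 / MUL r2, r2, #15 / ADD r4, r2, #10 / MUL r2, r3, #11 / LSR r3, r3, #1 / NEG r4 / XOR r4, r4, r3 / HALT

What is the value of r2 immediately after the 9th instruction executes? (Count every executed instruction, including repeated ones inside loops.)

2280

MOV r4, #38 → r4=38
MOV r2, #35 → r2=35
MOV r3, #-8 → r3=-8
SUB r3, r4, #3 → r3=38-3=35
ADD r2, r2, r4 → r2=35+38=73
LSR r3, r4, #3 → r3=38>>3=4
LSL r2, r4, #2 → r2=38<<2=152
MUL r2, r2, #15 → r2=152*15=2280
ADD r4, r2, #10 → r4=2280+10=2290
After step 9: r2 = 2280.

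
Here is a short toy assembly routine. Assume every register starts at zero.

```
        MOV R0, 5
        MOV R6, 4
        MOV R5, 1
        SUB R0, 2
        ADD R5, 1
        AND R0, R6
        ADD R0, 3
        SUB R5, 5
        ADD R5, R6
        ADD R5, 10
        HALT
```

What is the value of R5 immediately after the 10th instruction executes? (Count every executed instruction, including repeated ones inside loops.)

11

MOV R0, 5 → R0=5
MOV R6, 4 → R6=4
MOV R5, 1 → R5=1
SUB R0, 2 → R0=5-2=3
ADD R5, 1 → R5=1+1=2
AND R0, R6 → R0=3&4=0
ADD R0, 3 → R0=0+3=3
SUB R5, 5 → R5=2-5=-3
ADD R5, R6 → R5=(-3)+4=1
ADD R5, 10 → R5=1+10=11
After step 10: R5 = 11.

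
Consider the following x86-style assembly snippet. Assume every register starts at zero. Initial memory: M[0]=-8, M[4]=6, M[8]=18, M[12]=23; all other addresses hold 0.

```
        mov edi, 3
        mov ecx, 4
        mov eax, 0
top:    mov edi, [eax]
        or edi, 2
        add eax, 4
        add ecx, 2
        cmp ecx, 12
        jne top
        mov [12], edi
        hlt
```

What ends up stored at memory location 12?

23

after mov edi, 3: edi=3
after mov ecx, 4: ecx=4
after mov eax, 0: eax=0
after mov edi, [eax]: edi=M[0]=-8
after or edi, 2: edi=(-8)|2=-6
after add eax, 4: eax=0+4=4
after add ecx, 2: ecx=4+2=6
cmp ecx, 12  (cmp 6,12)
jne top: taken
after mov edi, [eax]: edi=M[4]=6
after or edi, 2: edi=6|2=6
after add eax, 4: eax=4+4=8
after add ecx, 2: ecx=6+2=8
cmp ecx, 12  (cmp 8,12)
jne top: taken
after mov edi, [eax]: edi=M[8]=18
after or edi, 2: edi=18|2=18
after add eax, 4: eax=8+4=12
after add ecx, 2: ecx=8+2=10
cmp ecx, 12  (cmp 10,12)
jne top: taken
after mov edi, [eax]: edi=M[12]=23
after or edi, 2: edi=23|2=23
after add eax, 4: eax=12+4=16
after add ecx, 2: ecx=10+2=12
cmp ecx, 12  (cmp 12,12)
jne top: not taken
mov [12], edi → M[12]=23
halt.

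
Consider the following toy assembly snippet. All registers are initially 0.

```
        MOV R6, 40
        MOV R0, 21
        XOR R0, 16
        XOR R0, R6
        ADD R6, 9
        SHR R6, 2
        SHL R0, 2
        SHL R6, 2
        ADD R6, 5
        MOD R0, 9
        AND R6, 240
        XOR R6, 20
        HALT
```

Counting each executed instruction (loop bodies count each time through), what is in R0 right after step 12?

0

after MOV R6, 40: R6=40
after MOV R0, 21: R0=21
after XOR R0, 16: R0=21^16=5
after XOR R0, R6: R0=5^40=45
after ADD R6, 9: R6=40+9=49
after SHR R6, 2: R6=49>>2=12
after SHL R0, 2: R0=45<<2=180
after SHL R6, 2: R6=12<<2=48
after ADD R6, 5: R6=48+5=53
after MOD R0, 9: R0=180%9=0
after AND R6, 240: R6=53&240=48
after XOR R6, 20: R6=48^20=36
After step 12: R0 = 0.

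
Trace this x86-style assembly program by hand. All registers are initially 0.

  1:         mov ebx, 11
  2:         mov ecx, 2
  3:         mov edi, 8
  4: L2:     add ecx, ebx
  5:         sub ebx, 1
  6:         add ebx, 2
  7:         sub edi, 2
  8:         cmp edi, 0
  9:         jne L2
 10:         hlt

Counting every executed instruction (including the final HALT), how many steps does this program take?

28

mov ebx, 11 → ebx=11
mov ecx, 2 → ecx=2
mov edi, 8 → edi=8
add ecx, ebx → ecx=2+11=13
sub ebx, 1 → ebx=11-1=10
add ebx, 2 → ebx=10+2=12
sub edi, 2 → edi=8-2=6
cmp edi, 0  (cmp 6,0)
jne L2: taken
add ecx, ebx → ecx=13+12=25
sub ebx, 1 → ebx=12-1=11
add ebx, 2 → ebx=11+2=13
sub edi, 2 → edi=6-2=4
cmp edi, 0  (cmp 4,0)
jne L2: taken
add ecx, ebx → ecx=25+13=38
sub ebx, 1 → ebx=13-1=12
add ebx, 2 → ebx=12+2=14
sub edi, 2 → edi=4-2=2
cmp edi, 0  (cmp 2,0)
jne L2: taken
add ecx, ebx → ecx=38+14=52
sub ebx, 1 → ebx=14-1=13
add ebx, 2 → ebx=13+2=15
sub edi, 2 → edi=2-2=0
cmp edi, 0  (cmp 0,0)
jne L2: not taken
halt.
Total executed instructions: 28.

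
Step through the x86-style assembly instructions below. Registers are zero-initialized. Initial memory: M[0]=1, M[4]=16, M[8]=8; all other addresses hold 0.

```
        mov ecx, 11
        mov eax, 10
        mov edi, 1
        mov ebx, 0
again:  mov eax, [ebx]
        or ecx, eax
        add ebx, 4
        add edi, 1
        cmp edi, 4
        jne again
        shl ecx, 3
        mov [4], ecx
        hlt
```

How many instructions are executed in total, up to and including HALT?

25

mov ecx, 11 → ecx=11
mov eax, 10 → eax=10
mov edi, 1 → edi=1
mov ebx, 0 → ebx=0
mov eax, [ebx] → eax=M[0]=1
or ecx, eax → ecx=11|1=11
add ebx, 4 → ebx=0+4=4
add edi, 1 → edi=1+1=2
cmp edi, 4  (cmp 2,4)
jne again: taken
mov eax, [ebx] → eax=M[4]=16
or ecx, eax → ecx=11|16=27
add ebx, 4 → ebx=4+4=8
add edi, 1 → edi=2+1=3
cmp edi, 4  (cmp 3,4)
jne again: taken
mov eax, [ebx] → eax=M[8]=8
or ecx, eax → ecx=27|8=27
add ebx, 4 → ebx=8+4=12
add edi, 1 → edi=3+1=4
cmp edi, 4  (cmp 4,4)
jne again: not taken
shl ecx, 3 → ecx=27<<3=216
mov [4], ecx → M[4]=216
halt.
Total executed instructions: 25.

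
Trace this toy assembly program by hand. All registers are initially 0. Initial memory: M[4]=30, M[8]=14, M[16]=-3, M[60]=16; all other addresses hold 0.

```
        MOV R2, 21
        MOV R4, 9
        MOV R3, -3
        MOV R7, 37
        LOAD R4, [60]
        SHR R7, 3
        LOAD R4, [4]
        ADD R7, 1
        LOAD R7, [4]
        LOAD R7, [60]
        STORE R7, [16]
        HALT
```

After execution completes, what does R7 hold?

after MOV R2, 21: R2=21
after MOV R4, 9: R4=9
after MOV R3, -3: R3=-3
after MOV R7, 37: R7=37
after LOAD R4, [60]: R4=M[60]=16
after SHR R7, 3: R7=37>>3=4
after LOAD R4, [4]: R4=M[4]=30
after ADD R7, 1: R7=4+1=5
after LOAD R7, [4]: R7=M[4]=30
after LOAD R7, [60]: R7=M[60]=16
STORE R7, [16] → M[16]=16
halt.

16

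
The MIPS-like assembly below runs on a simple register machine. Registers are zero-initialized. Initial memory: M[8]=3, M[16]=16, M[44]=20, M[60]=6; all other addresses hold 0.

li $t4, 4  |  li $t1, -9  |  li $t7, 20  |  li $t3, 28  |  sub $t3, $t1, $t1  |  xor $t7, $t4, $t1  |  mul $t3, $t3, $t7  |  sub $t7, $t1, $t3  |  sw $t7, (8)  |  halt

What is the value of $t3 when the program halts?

0

li $t4, 4 → $t4=4
li $t1, -9 → $t1=-9
li $t7, 20 → $t7=20
li $t3, 28 → $t3=28
sub $t3, $t1, $t1 → $t3=(-9)-(-9)=0
xor $t7, $t4, $t1 → $t7=4^(-9)=-13
mul $t3, $t3, $t7 → $t3=0*(-13)=0
sub $t7, $t1, $t3 → $t7=(-9)-0=-9
sw $t7, (8) → M[8]=-9
halt.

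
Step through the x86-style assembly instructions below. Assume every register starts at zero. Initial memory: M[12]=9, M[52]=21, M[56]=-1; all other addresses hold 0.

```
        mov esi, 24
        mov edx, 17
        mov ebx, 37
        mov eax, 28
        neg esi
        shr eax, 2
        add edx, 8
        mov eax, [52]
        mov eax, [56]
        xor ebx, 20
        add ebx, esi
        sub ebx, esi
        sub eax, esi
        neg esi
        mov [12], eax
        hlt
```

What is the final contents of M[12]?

23

after mov esi, 24: esi=24
after mov edx, 17: edx=17
after mov ebx, 37: ebx=37
after mov eax, 28: eax=28
after neg esi: esi=-(24)=-24
after shr eax, 2: eax=28>>2=7
after add edx, 8: edx=17+8=25
after mov eax, [52]: eax=M[52]=21
after mov eax, [56]: eax=M[56]=-1
after xor ebx, 20: ebx=37^20=49
after add ebx, esi: ebx=49+(-24)=25
after sub ebx, esi: ebx=25-(-24)=49
after sub eax, esi: eax=(-1)-(-24)=23
after neg esi: esi=-(-24)=24
mov [12], eax → M[12]=23
halt.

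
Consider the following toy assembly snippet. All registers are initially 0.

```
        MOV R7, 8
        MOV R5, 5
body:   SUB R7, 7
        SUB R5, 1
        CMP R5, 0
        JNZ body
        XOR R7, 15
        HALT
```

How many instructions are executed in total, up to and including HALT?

MOV R7, 8 → R7=8
MOV R5, 5 → R5=5
SUB R7, 7 → R7=8-7=1
SUB R5, 1 → R5=5-1=4
CMP R5, 0  (cmp 4,0)
JNZ body: taken
SUB R7, 7 → R7=1-7=-6
SUB R5, 1 → R5=4-1=3
CMP R5, 0  (cmp 3,0)
JNZ body: taken
SUB R7, 7 → R7=(-6)-7=-13
SUB R5, 1 → R5=3-1=2
CMP R5, 0  (cmp 2,0)
JNZ body: taken
SUB R7, 7 → R7=(-13)-7=-20
SUB R5, 1 → R5=2-1=1
CMP R5, 0  (cmp 1,0)
JNZ body: taken
SUB R7, 7 → R7=(-20)-7=-27
SUB R5, 1 → R5=1-1=0
CMP R5, 0  (cmp 0,0)
JNZ body: not taken
XOR R7, 15 → R7=(-27)^15=-22
halt.
Total executed instructions: 24.

24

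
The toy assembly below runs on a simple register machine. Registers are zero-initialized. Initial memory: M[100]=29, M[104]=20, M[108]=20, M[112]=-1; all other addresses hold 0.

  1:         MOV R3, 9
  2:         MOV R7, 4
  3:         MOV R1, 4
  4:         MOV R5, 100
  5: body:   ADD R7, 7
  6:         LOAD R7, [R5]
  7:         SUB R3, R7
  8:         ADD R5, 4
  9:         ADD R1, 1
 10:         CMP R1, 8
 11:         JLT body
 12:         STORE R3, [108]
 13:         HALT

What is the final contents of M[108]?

after MOV R3, 9: R3=9
after MOV R7, 4: R7=4
after MOV R1, 4: R1=4
after MOV R5, 100: R5=100
after ADD R7, 7: R7=4+7=11
after LOAD R7, [R5]: R7=M[100]=29
after SUB R3, R7: R3=9-29=-20
after ADD R5, 4: R5=100+4=104
after ADD R1, 1: R1=4+1=5
CMP R1, 8  (cmp 5,8)
JLT body: taken
after ADD R7, 7: R7=29+7=36
after LOAD R7, [R5]: R7=M[104]=20
after SUB R3, R7: R3=(-20)-20=-40
after ADD R5, 4: R5=104+4=108
after ADD R1, 1: R1=5+1=6
CMP R1, 8  (cmp 6,8)
JLT body: taken
after ADD R7, 7: R7=20+7=27
after LOAD R7, [R5]: R7=M[108]=20
after SUB R3, R7: R3=(-40)-20=-60
after ADD R5, 4: R5=108+4=112
after ADD R1, 1: R1=6+1=7
CMP R1, 8  (cmp 7,8)
JLT body: taken
after ADD R7, 7: R7=20+7=27
after LOAD R7, [R5]: R7=M[112]=-1
after SUB R3, R7: R3=(-60)-(-1)=-59
after ADD R5, 4: R5=112+4=116
after ADD R1, 1: R1=7+1=8
CMP R1, 8  (cmp 8,8)
JLT body: not taken
STORE R3, [108] → M[108]=-59
halt.

-59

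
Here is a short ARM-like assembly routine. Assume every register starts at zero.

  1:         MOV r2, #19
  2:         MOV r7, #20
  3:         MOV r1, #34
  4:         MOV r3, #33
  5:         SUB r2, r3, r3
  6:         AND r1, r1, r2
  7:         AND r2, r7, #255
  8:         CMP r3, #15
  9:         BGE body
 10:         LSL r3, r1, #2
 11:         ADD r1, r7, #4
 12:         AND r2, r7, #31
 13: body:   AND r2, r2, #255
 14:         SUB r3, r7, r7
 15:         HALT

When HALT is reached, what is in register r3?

0

after MOV r2, #19: r2=19
after MOV r7, #20: r7=20
after MOV r1, #34: r1=34
after MOV r3, #33: r3=33
after SUB r2, r3, r3: r2=33-33=0
after AND r1, r1, r2: r1=34&0=0
after AND r2, r7, #255: r2=20&255=20
CMP r3, #15  (cmp 33,15)
BGE body: taken
after AND r2, r2, #255: r2=20&255=20
after SUB r3, r7, r7: r3=20-20=0
halt.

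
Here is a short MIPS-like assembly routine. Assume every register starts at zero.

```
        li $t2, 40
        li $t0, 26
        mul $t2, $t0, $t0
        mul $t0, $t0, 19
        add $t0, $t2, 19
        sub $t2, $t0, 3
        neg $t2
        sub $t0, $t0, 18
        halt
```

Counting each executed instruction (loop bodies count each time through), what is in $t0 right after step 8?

$t2=40
$t0=26
$t2=26*26=676
$t0=26*19=494
$t0=676+19=695
$t2=695-3=692
$t2=-(692)=-692
$t0=695-18=677
After step 8: $t0 = 677.

677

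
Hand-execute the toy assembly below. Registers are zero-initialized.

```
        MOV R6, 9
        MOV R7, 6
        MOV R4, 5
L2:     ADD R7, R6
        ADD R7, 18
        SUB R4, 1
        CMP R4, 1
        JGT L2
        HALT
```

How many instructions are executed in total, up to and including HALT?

24

after MOV R6, 9: R6=9
after MOV R7, 6: R7=6
after MOV R4, 5: R4=5
after ADD R7, R6: R7=6+9=15
after ADD R7, 18: R7=15+18=33
after SUB R4, 1: R4=5-1=4
CMP R4, 1  (cmp 4,1)
JGT L2: taken
after ADD R7, R6: R7=33+9=42
after ADD R7, 18: R7=42+18=60
after SUB R4, 1: R4=4-1=3
CMP R4, 1  (cmp 3,1)
JGT L2: taken
after ADD R7, R6: R7=60+9=69
after ADD R7, 18: R7=69+18=87
after SUB R4, 1: R4=3-1=2
CMP R4, 1  (cmp 2,1)
JGT L2: taken
after ADD R7, R6: R7=87+9=96
after ADD R7, 18: R7=96+18=114
after SUB R4, 1: R4=2-1=1
CMP R4, 1  (cmp 1,1)
JGT L2: not taken
halt.
Total executed instructions: 24.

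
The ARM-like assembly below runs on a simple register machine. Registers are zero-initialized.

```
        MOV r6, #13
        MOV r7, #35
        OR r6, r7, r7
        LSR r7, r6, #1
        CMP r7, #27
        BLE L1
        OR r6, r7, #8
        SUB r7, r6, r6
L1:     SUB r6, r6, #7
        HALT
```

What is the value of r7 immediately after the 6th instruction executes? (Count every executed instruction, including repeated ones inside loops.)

17

MOV r6, #13 → r6=13
MOV r7, #35 → r7=35
OR r6, r7, r7 → r6=35|35=35
LSR r7, r6, #1 → r7=35>>1=17
CMP r7, #27  (cmp 17,27)
BLE L1: taken
After step 6: r7 = 17.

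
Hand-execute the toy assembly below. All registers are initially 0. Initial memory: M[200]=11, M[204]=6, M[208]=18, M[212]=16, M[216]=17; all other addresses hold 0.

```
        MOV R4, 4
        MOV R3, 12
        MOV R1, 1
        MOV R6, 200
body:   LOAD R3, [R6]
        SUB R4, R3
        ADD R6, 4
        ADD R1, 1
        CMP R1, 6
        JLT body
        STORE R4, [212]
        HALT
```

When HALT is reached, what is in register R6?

220

MOV R4, 4 → R4=4
MOV R3, 12 → R3=12
MOV R1, 1 → R1=1
MOV R6, 200 → R6=200
LOAD R3, [R6] → R3=M[200]=11
SUB R4, R3 → R4=4-11=-7
ADD R6, 4 → R6=200+4=204
ADD R1, 1 → R1=1+1=2
CMP R1, 6  (cmp 2,6)
JLT body: taken
LOAD R3, [R6] → R3=M[204]=6
SUB R4, R3 → R4=(-7)-6=-13
ADD R6, 4 → R6=204+4=208
ADD R1, 1 → R1=2+1=3
CMP R1, 6  (cmp 3,6)
JLT body: taken
LOAD R3, [R6] → R3=M[208]=18
SUB R4, R3 → R4=(-13)-18=-31
ADD R6, 4 → R6=208+4=212
ADD R1, 1 → R1=3+1=4
CMP R1, 6  (cmp 4,6)
JLT body: taken
LOAD R3, [R6] → R3=M[212]=16
SUB R4, R3 → R4=(-31)-16=-47
ADD R6, 4 → R6=212+4=216
ADD R1, 1 → R1=4+1=5
CMP R1, 6  (cmp 5,6)
JLT body: taken
LOAD R3, [R6] → R3=M[216]=17
SUB R4, R3 → R4=(-47)-17=-64
ADD R6, 4 → R6=216+4=220
ADD R1, 1 → R1=5+1=6
CMP R1, 6  (cmp 6,6)
JLT body: not taken
STORE R4, [212] → M[212]=-64
halt.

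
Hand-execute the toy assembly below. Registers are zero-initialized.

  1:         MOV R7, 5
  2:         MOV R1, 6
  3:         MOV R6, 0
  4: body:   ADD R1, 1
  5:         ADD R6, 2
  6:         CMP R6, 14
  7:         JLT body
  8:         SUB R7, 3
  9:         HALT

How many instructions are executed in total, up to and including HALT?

MOV R7, 5 → R7=5
MOV R1, 6 → R1=6
MOV R6, 0 → R6=0
ADD R1, 1 → R1=6+1=7
ADD R6, 2 → R6=0+2=2
CMP R6, 14  (cmp 2,14)
JLT body: taken
ADD R1, 1 → R1=7+1=8
ADD R6, 2 → R6=2+2=4
CMP R6, 14  (cmp 4,14)
JLT body: taken
ADD R1, 1 → R1=8+1=9
ADD R6, 2 → R6=4+2=6
CMP R6, 14  (cmp 6,14)
JLT body: taken
ADD R1, 1 → R1=9+1=10
ADD R6, 2 → R6=6+2=8
CMP R6, 14  (cmp 8,14)
JLT body: taken
ADD R1, 1 → R1=10+1=11
ADD R6, 2 → R6=8+2=10
CMP R6, 14  (cmp 10,14)
JLT body: taken
ADD R1, 1 → R1=11+1=12
ADD R6, 2 → R6=10+2=12
CMP R6, 14  (cmp 12,14)
JLT body: taken
ADD R1, 1 → R1=12+1=13
ADD R6, 2 → R6=12+2=14
CMP R6, 14  (cmp 14,14)
JLT body: not taken
SUB R7, 3 → R7=5-3=2
halt.
Total executed instructions: 33.

33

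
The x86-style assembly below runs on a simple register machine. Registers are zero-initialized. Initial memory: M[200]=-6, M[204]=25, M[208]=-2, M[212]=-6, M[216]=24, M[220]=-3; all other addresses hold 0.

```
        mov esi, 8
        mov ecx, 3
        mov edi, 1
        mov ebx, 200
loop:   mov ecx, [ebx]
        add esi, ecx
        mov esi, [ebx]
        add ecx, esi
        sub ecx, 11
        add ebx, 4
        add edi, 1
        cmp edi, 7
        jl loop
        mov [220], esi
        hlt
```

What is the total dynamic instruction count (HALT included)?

60

mov esi, 8 → esi=8
mov ecx, 3 → ecx=3
mov edi, 1 → edi=1
mov ebx, 200 → ebx=200
mov ecx, [ebx] → ecx=M[200]=-6
add esi, ecx → esi=8+(-6)=2
mov esi, [ebx] → esi=M[200]=-6
add ecx, esi → ecx=(-6)+(-6)=-12
sub ecx, 11 → ecx=(-12)-11=-23
add ebx, 4 → ebx=200+4=204
add edi, 1 → edi=1+1=2
cmp edi, 7  (cmp 2,7)
jl loop: taken
mov ecx, [ebx] → ecx=M[204]=25
add esi, ecx → esi=(-6)+25=19
mov esi, [ebx] → esi=M[204]=25
add ecx, esi → ecx=25+25=50
sub ecx, 11 → ecx=50-11=39
add ebx, 4 → ebx=204+4=208
add edi, 1 → edi=2+1=3
cmp edi, 7  (cmp 3,7)
jl loop: taken
mov ecx, [ebx] → ecx=M[208]=-2
add esi, ecx → esi=25+(-2)=23
mov esi, [ebx] → esi=M[208]=-2
add ecx, esi → ecx=(-2)+(-2)=-4
sub ecx, 11 → ecx=(-4)-11=-15
add ebx, 4 → ebx=208+4=212
add edi, 1 → edi=3+1=4
cmp edi, 7  (cmp 4,7)
jl loop: taken
mov ecx, [ebx] → ecx=M[212]=-6
add esi, ecx → esi=(-2)+(-6)=-8
mov esi, [ebx] → esi=M[212]=-6
add ecx, esi → ecx=(-6)+(-6)=-12
sub ecx, 11 → ecx=(-12)-11=-23
add ebx, 4 → ebx=212+4=216
add edi, 1 → edi=4+1=5
cmp edi, 7  (cmp 5,7)
jl loop: taken
mov ecx, [ebx] → ecx=M[216]=24
add esi, ecx → esi=(-6)+24=18
mov esi, [ebx] → esi=M[216]=24
add ecx, esi → ecx=24+24=48
sub ecx, 11 → ecx=48-11=37
add ebx, 4 → ebx=216+4=220
add edi, 1 → edi=5+1=6
cmp edi, 7  (cmp 6,7)
jl loop: taken
mov ecx, [ebx] → ecx=M[220]=-3
add esi, ecx → esi=24+(-3)=21
mov esi, [ebx] → esi=M[220]=-3
add ecx, esi → ecx=(-3)+(-3)=-6
sub ecx, 11 → ecx=(-6)-11=-17
add ebx, 4 → ebx=220+4=224
add edi, 1 → edi=6+1=7
cmp edi, 7  (cmp 7,7)
jl loop: not taken
mov [220], esi → M[220]=-3
halt.
Total executed instructions: 60.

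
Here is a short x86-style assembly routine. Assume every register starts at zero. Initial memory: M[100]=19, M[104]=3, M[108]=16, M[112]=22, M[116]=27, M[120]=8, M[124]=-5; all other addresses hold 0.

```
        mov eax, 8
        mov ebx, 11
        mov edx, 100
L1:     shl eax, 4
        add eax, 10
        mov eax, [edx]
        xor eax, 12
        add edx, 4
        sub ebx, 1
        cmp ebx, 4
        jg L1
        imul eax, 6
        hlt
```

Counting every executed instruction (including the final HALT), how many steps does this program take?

61

eax=8
ebx=11
edx=100
eax=8<<4=128
eax=128+10=138
eax=M[100]=19
eax=19^12=31
edx=100+4=104
ebx=11-1=10
cmp ebx, 4  (cmp 10,4)
jg L1: taken
eax=31<<4=496
eax=496+10=506
eax=M[104]=3
eax=3^12=15
edx=104+4=108
ebx=10-1=9
cmp ebx, 4  (cmp 9,4)
jg L1: taken
eax=15<<4=240
eax=240+10=250
eax=M[108]=16
eax=16^12=28
edx=108+4=112
ebx=9-1=8
cmp ebx, 4  (cmp 8,4)
jg L1: taken
eax=28<<4=448
eax=448+10=458
eax=M[112]=22
eax=22^12=26
edx=112+4=116
ebx=8-1=7
cmp ebx, 4  (cmp 7,4)
jg L1: taken
eax=26<<4=416
eax=416+10=426
eax=M[116]=27
eax=27^12=23
edx=116+4=120
ebx=7-1=6
cmp ebx, 4  (cmp 6,4)
jg L1: taken
eax=23<<4=368
eax=368+10=378
eax=M[120]=8
eax=8^12=4
edx=120+4=124
ebx=6-1=5
cmp ebx, 4  (cmp 5,4)
jg L1: taken
eax=4<<4=64
eax=64+10=74
eax=M[124]=-5
eax=(-5)^12=-9
edx=124+4=128
ebx=5-1=4
cmp ebx, 4  (cmp 4,4)
jg L1: not taken
eax=(-9)*6=-54
halt.
Total executed instructions: 61.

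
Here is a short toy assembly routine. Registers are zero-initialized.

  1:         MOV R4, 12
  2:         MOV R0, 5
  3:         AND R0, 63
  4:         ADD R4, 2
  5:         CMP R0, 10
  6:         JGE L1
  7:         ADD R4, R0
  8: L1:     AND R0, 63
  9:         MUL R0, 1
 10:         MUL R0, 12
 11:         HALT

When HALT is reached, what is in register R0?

R4=12
R0=5
R0=5&63=5
R4=12+2=14
CMP R0, 10  (cmp 5,10)
JGE L1: not taken
R4=14+5=19
R0=5&63=5
R0=5*1=5
R0=5*12=60
halt.

60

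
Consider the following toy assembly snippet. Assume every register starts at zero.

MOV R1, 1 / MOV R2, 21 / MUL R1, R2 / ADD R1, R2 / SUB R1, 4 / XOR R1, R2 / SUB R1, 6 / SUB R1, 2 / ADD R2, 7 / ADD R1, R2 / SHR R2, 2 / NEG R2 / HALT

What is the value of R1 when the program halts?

R1=1
R2=21
R1=1*21=21
R1=21+21=42
R1=42-4=38
R1=38^21=51
R1=51-6=45
R1=45-2=43
R2=21+7=28
R1=43+28=71
R2=28>>2=7
R2=-(7)=-7
halt.

71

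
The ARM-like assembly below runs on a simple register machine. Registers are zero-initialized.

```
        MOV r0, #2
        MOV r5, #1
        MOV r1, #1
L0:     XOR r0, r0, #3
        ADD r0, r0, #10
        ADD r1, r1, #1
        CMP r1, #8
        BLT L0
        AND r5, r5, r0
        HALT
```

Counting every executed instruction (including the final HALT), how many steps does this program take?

40

after MOV r0, #2: r0=2
after MOV r5, #1: r5=1
after MOV r1, #1: r1=1
after XOR r0, r0, #3: r0=2^3=1
after ADD r0, r0, #10: r0=1+10=11
after ADD r1, r1, #1: r1=1+1=2
CMP r1, #8  (cmp 2,8)
BLT L0: taken
after XOR r0, r0, #3: r0=11^3=8
after ADD r0, r0, #10: r0=8+10=18
after ADD r1, r1, #1: r1=2+1=3
CMP r1, #8  (cmp 3,8)
BLT L0: taken
after XOR r0, r0, #3: r0=18^3=17
after ADD r0, r0, #10: r0=17+10=27
after ADD r1, r1, #1: r1=3+1=4
CMP r1, #8  (cmp 4,8)
BLT L0: taken
after XOR r0, r0, #3: r0=27^3=24
after ADD r0, r0, #10: r0=24+10=34
after ADD r1, r1, #1: r1=4+1=5
CMP r1, #8  (cmp 5,8)
BLT L0: taken
after XOR r0, r0, #3: r0=34^3=33
after ADD r0, r0, #10: r0=33+10=43
after ADD r1, r1, #1: r1=5+1=6
CMP r1, #8  (cmp 6,8)
BLT L0: taken
after XOR r0, r0, #3: r0=43^3=40
after ADD r0, r0, #10: r0=40+10=50
after ADD r1, r1, #1: r1=6+1=7
CMP r1, #8  (cmp 7,8)
BLT L0: taken
after XOR r0, r0, #3: r0=50^3=49
after ADD r0, r0, #10: r0=49+10=59
after ADD r1, r1, #1: r1=7+1=8
CMP r1, #8  (cmp 8,8)
BLT L0: not taken
after AND r5, r5, r0: r5=1&59=1
halt.
Total executed instructions: 40.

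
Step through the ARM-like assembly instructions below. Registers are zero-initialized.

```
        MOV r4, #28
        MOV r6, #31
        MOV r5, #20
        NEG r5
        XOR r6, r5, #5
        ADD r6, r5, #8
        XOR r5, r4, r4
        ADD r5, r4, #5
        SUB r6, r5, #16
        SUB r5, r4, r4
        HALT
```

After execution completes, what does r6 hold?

after MOV r4, #28: r4=28
after MOV r6, #31: r6=31
after MOV r5, #20: r5=20
after NEG r5: r5=-(20)=-20
after XOR r6, r5, #5: r6=(-20)^5=-23
after ADD r6, r5, #8: r6=(-20)+8=-12
after XOR r5, r4, r4: r5=28^28=0
after ADD r5, r4, #5: r5=28+5=33
after SUB r6, r5, #16: r6=33-16=17
after SUB r5, r4, r4: r5=28-28=0
halt.

17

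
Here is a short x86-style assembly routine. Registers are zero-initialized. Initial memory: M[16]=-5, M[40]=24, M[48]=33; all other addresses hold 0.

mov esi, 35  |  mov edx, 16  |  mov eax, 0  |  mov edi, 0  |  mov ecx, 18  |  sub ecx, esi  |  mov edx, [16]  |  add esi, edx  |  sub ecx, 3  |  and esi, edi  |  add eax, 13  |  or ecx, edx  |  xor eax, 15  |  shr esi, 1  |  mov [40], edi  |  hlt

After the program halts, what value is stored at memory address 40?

0

esi=35
edx=16
eax=0
edi=0
ecx=18
ecx=18-35=-17
edx=M[16]=-5
esi=35+(-5)=30
ecx=(-17)-3=-20
esi=30&0=0
eax=0+13=13
ecx=(-20)|(-5)=-1
eax=13^15=2
esi=0>>1=0
mov [40], edi → M[40]=0
halt.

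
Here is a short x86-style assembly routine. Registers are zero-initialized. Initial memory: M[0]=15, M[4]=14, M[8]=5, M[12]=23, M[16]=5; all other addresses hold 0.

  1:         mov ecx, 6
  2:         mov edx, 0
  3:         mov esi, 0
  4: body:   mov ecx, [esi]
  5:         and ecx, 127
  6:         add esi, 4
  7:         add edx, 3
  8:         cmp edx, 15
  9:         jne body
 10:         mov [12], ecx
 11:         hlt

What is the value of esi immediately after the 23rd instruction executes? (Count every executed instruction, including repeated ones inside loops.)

mov ecx, 6 → ecx=6
mov edx, 0 → edx=0
mov esi, 0 → esi=0
mov ecx, [esi] → ecx=M[0]=15
and ecx, 127 → ecx=15&127=15
add esi, 4 → esi=0+4=4
add edx, 3 → edx=0+3=3
cmp edx, 15  (cmp 3,15)
jne body: taken
mov ecx, [esi] → ecx=M[4]=14
and ecx, 127 → ecx=14&127=14
add esi, 4 → esi=4+4=8
add edx, 3 → edx=3+3=6
cmp edx, 15  (cmp 6,15)
jne body: taken
mov ecx, [esi] → ecx=M[8]=5
and ecx, 127 → ecx=5&127=5
add esi, 4 → esi=8+4=12
add edx, 3 → edx=6+3=9
cmp edx, 15  (cmp 9,15)
jne body: taken
mov ecx, [esi] → ecx=M[12]=23
and ecx, 127 → ecx=23&127=23
After step 23: esi = 12.

12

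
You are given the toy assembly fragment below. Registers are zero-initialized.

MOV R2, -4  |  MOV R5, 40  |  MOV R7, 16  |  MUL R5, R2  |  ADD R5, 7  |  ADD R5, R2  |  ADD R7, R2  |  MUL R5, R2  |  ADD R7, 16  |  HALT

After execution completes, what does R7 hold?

after MOV R2, -4: R2=-4
after MOV R5, 40: R5=40
after MOV R7, 16: R7=16
after MUL R5, R2: R5=40*(-4)=-160
after ADD R5, 7: R5=(-160)+7=-153
after ADD R5, R2: R5=(-153)+(-4)=-157
after ADD R7, R2: R7=16+(-4)=12
after MUL R5, R2: R5=(-157)*(-4)=628
after ADD R7, 16: R7=12+16=28
halt.

28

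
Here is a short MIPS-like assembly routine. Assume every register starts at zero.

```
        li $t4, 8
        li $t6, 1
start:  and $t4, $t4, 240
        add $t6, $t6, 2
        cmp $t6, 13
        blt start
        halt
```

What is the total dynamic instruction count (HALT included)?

li $t4, 8 → $t4=8
li $t6, 1 → $t6=1
and $t4, $t4, 240 → $t4=8&240=0
add $t6, $t6, 2 → $t6=1+2=3
cmp $t6, 13  (cmp 3,13)
blt start: taken
and $t4, $t4, 240 → $t4=0&240=0
add $t6, $t6, 2 → $t6=3+2=5
cmp $t6, 13  (cmp 5,13)
blt start: taken
and $t4, $t4, 240 → $t4=0&240=0
add $t6, $t6, 2 → $t6=5+2=7
cmp $t6, 13  (cmp 7,13)
blt start: taken
and $t4, $t4, 240 → $t4=0&240=0
add $t6, $t6, 2 → $t6=7+2=9
cmp $t6, 13  (cmp 9,13)
blt start: taken
and $t4, $t4, 240 → $t4=0&240=0
add $t6, $t6, 2 → $t6=9+2=11
cmp $t6, 13  (cmp 11,13)
blt start: taken
and $t4, $t4, 240 → $t4=0&240=0
add $t6, $t6, 2 → $t6=11+2=13
cmp $t6, 13  (cmp 13,13)
blt start: not taken
halt.
Total executed instructions: 27.

27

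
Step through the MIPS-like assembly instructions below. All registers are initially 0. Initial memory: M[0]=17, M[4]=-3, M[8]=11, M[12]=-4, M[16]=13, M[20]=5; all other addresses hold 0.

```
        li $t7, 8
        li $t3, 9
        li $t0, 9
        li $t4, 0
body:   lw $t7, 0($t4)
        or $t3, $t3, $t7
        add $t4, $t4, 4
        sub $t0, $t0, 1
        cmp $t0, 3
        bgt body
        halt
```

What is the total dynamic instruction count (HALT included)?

after li $t7, 8: $t7=8
after li $t3, 9: $t3=9
after li $t0, 9: $t0=9
after li $t4, 0: $t4=0
after lw $t7, 0($t4): $t7=M[0]=17
after or $t3, $t3, $t7: $t3=9|17=25
after add $t4, $t4, 4: $t4=0+4=4
after sub $t0, $t0, 1: $t0=9-1=8
cmp $t0, 3  (cmp 8,3)
bgt body: taken
after lw $t7, 0($t4): $t7=M[4]=-3
after or $t3, $t3, $t7: $t3=25|(-3)=-3
after add $t4, $t4, 4: $t4=4+4=8
after sub $t0, $t0, 1: $t0=8-1=7
cmp $t0, 3  (cmp 7,3)
bgt body: taken
after lw $t7, 0($t4): $t7=M[8]=11
after or $t3, $t3, $t7: $t3=(-3)|11=-1
after add $t4, $t4, 4: $t4=8+4=12
after sub $t0, $t0, 1: $t0=7-1=6
cmp $t0, 3  (cmp 6,3)
bgt body: taken
after lw $t7, 0($t4): $t7=M[12]=-4
after or $t3, $t3, $t7: $t3=(-1)|(-4)=-1
after add $t4, $t4, 4: $t4=12+4=16
after sub $t0, $t0, 1: $t0=6-1=5
cmp $t0, 3  (cmp 5,3)
bgt body: taken
after lw $t7, 0($t4): $t7=M[16]=13
after or $t3, $t3, $t7: $t3=(-1)|13=-1
after add $t4, $t4, 4: $t4=16+4=20
after sub $t0, $t0, 1: $t0=5-1=4
cmp $t0, 3  (cmp 4,3)
bgt body: taken
after lw $t7, 0($t4): $t7=M[20]=5
after or $t3, $t3, $t7: $t3=(-1)|5=-1
after add $t4, $t4, 4: $t4=20+4=24
after sub $t0, $t0, 1: $t0=4-1=3
cmp $t0, 3  (cmp 3,3)
bgt body: not taken
halt.
Total executed instructions: 41.

41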